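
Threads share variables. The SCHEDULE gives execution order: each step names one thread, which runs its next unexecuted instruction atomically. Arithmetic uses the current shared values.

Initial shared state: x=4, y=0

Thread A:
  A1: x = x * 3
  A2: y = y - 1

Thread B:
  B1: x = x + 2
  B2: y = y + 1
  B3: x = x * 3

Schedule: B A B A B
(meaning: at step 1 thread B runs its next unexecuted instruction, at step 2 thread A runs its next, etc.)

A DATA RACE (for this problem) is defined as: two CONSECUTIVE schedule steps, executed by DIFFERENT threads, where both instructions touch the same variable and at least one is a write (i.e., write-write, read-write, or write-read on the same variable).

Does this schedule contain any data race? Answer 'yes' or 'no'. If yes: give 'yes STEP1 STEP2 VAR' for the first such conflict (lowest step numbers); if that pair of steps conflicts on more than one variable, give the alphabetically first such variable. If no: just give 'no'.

Answer: yes 1 2 x

Derivation:
Steps 1,2: B(x = x + 2) vs A(x = x * 3). RACE on x (W-W).
Steps 2,3: A(r=x,w=x) vs B(r=y,w=y). No conflict.
Steps 3,4: B(y = y + 1) vs A(y = y - 1). RACE on y (W-W).
Steps 4,5: A(r=y,w=y) vs B(r=x,w=x). No conflict.
First conflict at steps 1,2.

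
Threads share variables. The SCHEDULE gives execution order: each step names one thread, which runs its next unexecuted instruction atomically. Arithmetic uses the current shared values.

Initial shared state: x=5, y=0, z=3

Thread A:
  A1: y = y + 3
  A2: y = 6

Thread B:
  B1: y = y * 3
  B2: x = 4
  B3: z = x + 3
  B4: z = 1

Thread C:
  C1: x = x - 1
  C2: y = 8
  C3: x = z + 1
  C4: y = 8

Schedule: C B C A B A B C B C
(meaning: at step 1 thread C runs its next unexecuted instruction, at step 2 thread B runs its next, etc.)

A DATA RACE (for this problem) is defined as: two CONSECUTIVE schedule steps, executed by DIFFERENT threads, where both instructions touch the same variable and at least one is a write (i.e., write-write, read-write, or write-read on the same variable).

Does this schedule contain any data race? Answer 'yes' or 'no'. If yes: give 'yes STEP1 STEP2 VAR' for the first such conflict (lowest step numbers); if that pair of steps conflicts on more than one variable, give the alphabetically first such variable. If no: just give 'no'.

Answer: yes 2 3 y

Derivation:
Steps 1,2: C(r=x,w=x) vs B(r=y,w=y). No conflict.
Steps 2,3: B(y = y * 3) vs C(y = 8). RACE on y (W-W).
Steps 3,4: C(y = 8) vs A(y = y + 3). RACE on y (W-W).
Steps 4,5: A(r=y,w=y) vs B(r=-,w=x). No conflict.
Steps 5,6: B(r=-,w=x) vs A(r=-,w=y). No conflict.
Steps 6,7: A(r=-,w=y) vs B(r=x,w=z). No conflict.
Steps 7,8: B(z = x + 3) vs C(x = z + 1). RACE on x (R-W), z (W-R). Multiple vars; alphabetically first is x.
Steps 8,9: C(x = z + 1) vs B(z = 1). RACE on z (R-W).
Steps 9,10: B(r=-,w=z) vs C(r=-,w=y). No conflict.
First conflict at steps 2,3.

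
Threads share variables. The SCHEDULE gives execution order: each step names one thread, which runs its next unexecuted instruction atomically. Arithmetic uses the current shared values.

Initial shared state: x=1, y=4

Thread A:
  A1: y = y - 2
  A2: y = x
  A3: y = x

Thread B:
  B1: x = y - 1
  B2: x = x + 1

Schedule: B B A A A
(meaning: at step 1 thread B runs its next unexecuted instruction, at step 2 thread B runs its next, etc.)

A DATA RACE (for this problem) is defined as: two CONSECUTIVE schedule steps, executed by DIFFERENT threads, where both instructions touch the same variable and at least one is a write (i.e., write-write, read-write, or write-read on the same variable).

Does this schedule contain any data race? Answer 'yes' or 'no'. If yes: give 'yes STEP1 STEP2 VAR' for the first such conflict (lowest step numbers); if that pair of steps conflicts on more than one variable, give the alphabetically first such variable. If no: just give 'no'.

Steps 1,2: same thread (B). No race.
Steps 2,3: B(r=x,w=x) vs A(r=y,w=y). No conflict.
Steps 3,4: same thread (A). No race.
Steps 4,5: same thread (A). No race.

Answer: no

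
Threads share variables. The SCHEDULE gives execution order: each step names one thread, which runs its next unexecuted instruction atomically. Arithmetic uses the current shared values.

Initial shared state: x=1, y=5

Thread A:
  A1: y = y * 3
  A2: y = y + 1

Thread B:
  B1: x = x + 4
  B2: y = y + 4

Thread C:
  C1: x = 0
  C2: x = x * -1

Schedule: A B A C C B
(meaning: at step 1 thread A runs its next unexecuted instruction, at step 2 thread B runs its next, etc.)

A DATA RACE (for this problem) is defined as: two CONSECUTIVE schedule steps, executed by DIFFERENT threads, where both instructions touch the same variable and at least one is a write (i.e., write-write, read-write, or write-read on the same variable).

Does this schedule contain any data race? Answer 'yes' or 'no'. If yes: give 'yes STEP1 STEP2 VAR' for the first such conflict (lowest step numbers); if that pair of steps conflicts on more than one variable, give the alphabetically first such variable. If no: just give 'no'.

Steps 1,2: A(r=y,w=y) vs B(r=x,w=x). No conflict.
Steps 2,3: B(r=x,w=x) vs A(r=y,w=y). No conflict.
Steps 3,4: A(r=y,w=y) vs C(r=-,w=x). No conflict.
Steps 4,5: same thread (C). No race.
Steps 5,6: C(r=x,w=x) vs B(r=y,w=y). No conflict.

Answer: no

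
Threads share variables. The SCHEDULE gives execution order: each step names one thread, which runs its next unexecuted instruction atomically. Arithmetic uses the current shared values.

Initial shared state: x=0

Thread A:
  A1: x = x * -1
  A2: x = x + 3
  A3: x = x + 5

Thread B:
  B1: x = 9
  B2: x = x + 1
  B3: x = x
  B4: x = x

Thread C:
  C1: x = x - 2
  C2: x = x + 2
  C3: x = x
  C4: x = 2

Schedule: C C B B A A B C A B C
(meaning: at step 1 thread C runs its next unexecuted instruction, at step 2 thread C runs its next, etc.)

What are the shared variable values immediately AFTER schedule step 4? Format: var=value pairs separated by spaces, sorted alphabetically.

Answer: x=10

Derivation:
Step 1: thread C executes C1 (x = x - 2). Shared: x=-2. PCs: A@0 B@0 C@1
Step 2: thread C executes C2 (x = x + 2). Shared: x=0. PCs: A@0 B@0 C@2
Step 3: thread B executes B1 (x = 9). Shared: x=9. PCs: A@0 B@1 C@2
Step 4: thread B executes B2 (x = x + 1). Shared: x=10. PCs: A@0 B@2 C@2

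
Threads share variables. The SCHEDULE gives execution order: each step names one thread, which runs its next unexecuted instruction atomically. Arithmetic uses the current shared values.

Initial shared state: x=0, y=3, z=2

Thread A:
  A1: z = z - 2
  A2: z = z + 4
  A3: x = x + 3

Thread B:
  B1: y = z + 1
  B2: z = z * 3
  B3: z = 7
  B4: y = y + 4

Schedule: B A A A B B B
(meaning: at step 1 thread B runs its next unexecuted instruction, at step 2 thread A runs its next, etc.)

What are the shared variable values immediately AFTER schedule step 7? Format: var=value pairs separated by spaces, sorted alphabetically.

Step 1: thread B executes B1 (y = z + 1). Shared: x=0 y=3 z=2. PCs: A@0 B@1
Step 2: thread A executes A1 (z = z - 2). Shared: x=0 y=3 z=0. PCs: A@1 B@1
Step 3: thread A executes A2 (z = z + 4). Shared: x=0 y=3 z=4. PCs: A@2 B@1
Step 4: thread A executes A3 (x = x + 3). Shared: x=3 y=3 z=4. PCs: A@3 B@1
Step 5: thread B executes B2 (z = z * 3). Shared: x=3 y=3 z=12. PCs: A@3 B@2
Step 6: thread B executes B3 (z = 7). Shared: x=3 y=3 z=7. PCs: A@3 B@3
Step 7: thread B executes B4 (y = y + 4). Shared: x=3 y=7 z=7. PCs: A@3 B@4

Answer: x=3 y=7 z=7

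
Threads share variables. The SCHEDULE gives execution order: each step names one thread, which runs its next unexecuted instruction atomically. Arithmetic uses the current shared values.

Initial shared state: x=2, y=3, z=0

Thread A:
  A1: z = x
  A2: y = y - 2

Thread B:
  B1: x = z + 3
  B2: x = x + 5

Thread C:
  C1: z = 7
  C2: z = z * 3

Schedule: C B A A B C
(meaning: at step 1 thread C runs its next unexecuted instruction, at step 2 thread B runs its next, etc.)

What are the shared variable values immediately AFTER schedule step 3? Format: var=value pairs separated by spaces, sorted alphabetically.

Answer: x=10 y=3 z=10

Derivation:
Step 1: thread C executes C1 (z = 7). Shared: x=2 y=3 z=7. PCs: A@0 B@0 C@1
Step 2: thread B executes B1 (x = z + 3). Shared: x=10 y=3 z=7. PCs: A@0 B@1 C@1
Step 3: thread A executes A1 (z = x). Shared: x=10 y=3 z=10. PCs: A@1 B@1 C@1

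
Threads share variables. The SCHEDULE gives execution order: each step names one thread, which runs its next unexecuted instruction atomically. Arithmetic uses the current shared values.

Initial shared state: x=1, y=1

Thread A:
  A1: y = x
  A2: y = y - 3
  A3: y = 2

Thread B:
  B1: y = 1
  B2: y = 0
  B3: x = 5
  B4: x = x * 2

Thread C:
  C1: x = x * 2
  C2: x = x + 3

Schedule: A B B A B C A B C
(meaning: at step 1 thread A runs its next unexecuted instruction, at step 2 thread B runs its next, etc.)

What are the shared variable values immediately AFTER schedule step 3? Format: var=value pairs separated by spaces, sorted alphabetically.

Answer: x=1 y=0

Derivation:
Step 1: thread A executes A1 (y = x). Shared: x=1 y=1. PCs: A@1 B@0 C@0
Step 2: thread B executes B1 (y = 1). Shared: x=1 y=1. PCs: A@1 B@1 C@0
Step 3: thread B executes B2 (y = 0). Shared: x=1 y=0. PCs: A@1 B@2 C@0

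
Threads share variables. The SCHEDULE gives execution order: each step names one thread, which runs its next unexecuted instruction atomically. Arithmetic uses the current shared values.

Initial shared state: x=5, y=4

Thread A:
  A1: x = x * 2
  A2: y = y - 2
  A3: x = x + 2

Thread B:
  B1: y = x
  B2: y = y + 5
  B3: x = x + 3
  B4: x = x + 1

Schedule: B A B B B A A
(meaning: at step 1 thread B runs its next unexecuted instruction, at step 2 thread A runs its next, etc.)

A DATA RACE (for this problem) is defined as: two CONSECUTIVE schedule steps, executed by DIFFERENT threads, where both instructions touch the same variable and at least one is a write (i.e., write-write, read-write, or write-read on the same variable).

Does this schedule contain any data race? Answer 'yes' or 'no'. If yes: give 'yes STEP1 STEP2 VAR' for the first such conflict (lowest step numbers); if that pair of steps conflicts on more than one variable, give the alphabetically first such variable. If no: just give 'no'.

Answer: yes 1 2 x

Derivation:
Steps 1,2: B(y = x) vs A(x = x * 2). RACE on x (R-W).
Steps 2,3: A(r=x,w=x) vs B(r=y,w=y). No conflict.
Steps 3,4: same thread (B). No race.
Steps 4,5: same thread (B). No race.
Steps 5,6: B(r=x,w=x) vs A(r=y,w=y). No conflict.
Steps 6,7: same thread (A). No race.
First conflict at steps 1,2.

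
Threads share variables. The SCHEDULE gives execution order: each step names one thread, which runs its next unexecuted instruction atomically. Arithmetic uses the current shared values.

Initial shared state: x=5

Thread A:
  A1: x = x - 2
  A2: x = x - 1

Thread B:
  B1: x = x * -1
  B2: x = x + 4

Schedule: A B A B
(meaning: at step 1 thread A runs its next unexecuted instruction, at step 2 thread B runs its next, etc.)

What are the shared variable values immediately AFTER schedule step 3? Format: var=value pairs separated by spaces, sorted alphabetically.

Answer: x=-4

Derivation:
Step 1: thread A executes A1 (x = x - 2). Shared: x=3. PCs: A@1 B@0
Step 2: thread B executes B1 (x = x * -1). Shared: x=-3. PCs: A@1 B@1
Step 3: thread A executes A2 (x = x - 1). Shared: x=-4. PCs: A@2 B@1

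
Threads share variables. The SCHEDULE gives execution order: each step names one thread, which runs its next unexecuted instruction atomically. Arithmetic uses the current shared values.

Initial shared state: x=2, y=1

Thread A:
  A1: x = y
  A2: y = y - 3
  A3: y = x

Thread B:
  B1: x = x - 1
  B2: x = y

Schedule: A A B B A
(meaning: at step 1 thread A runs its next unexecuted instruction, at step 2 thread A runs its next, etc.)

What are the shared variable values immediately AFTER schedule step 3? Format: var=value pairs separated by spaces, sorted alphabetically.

Step 1: thread A executes A1 (x = y). Shared: x=1 y=1. PCs: A@1 B@0
Step 2: thread A executes A2 (y = y - 3). Shared: x=1 y=-2. PCs: A@2 B@0
Step 3: thread B executes B1 (x = x - 1). Shared: x=0 y=-2. PCs: A@2 B@1

Answer: x=0 y=-2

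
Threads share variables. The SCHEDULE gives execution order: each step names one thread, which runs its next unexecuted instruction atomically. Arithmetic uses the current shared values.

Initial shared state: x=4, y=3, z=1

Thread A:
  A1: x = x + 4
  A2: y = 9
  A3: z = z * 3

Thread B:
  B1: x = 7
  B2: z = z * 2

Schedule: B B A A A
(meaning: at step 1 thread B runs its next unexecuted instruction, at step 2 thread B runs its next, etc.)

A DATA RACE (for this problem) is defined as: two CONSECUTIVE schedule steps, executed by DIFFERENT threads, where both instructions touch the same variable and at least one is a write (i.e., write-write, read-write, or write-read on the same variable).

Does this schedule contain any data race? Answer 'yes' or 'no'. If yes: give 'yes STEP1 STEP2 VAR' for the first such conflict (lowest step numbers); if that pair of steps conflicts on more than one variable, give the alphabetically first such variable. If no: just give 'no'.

Steps 1,2: same thread (B). No race.
Steps 2,3: B(r=z,w=z) vs A(r=x,w=x). No conflict.
Steps 3,4: same thread (A). No race.
Steps 4,5: same thread (A). No race.

Answer: no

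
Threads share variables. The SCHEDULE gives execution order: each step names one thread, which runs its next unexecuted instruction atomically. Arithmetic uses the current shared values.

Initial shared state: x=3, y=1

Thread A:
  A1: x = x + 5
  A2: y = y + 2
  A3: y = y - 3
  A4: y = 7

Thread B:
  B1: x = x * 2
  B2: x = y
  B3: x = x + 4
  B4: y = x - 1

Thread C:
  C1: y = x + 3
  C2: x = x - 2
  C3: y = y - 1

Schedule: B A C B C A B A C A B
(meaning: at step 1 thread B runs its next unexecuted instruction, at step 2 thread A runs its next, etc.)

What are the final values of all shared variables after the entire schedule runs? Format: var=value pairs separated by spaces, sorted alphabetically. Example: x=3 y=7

Step 1: thread B executes B1 (x = x * 2). Shared: x=6 y=1. PCs: A@0 B@1 C@0
Step 2: thread A executes A1 (x = x + 5). Shared: x=11 y=1. PCs: A@1 B@1 C@0
Step 3: thread C executes C1 (y = x + 3). Shared: x=11 y=14. PCs: A@1 B@1 C@1
Step 4: thread B executes B2 (x = y). Shared: x=14 y=14. PCs: A@1 B@2 C@1
Step 5: thread C executes C2 (x = x - 2). Shared: x=12 y=14. PCs: A@1 B@2 C@2
Step 6: thread A executes A2 (y = y + 2). Shared: x=12 y=16. PCs: A@2 B@2 C@2
Step 7: thread B executes B3 (x = x + 4). Shared: x=16 y=16. PCs: A@2 B@3 C@2
Step 8: thread A executes A3 (y = y - 3). Shared: x=16 y=13. PCs: A@3 B@3 C@2
Step 9: thread C executes C3 (y = y - 1). Shared: x=16 y=12. PCs: A@3 B@3 C@3
Step 10: thread A executes A4 (y = 7). Shared: x=16 y=7. PCs: A@4 B@3 C@3
Step 11: thread B executes B4 (y = x - 1). Shared: x=16 y=15. PCs: A@4 B@4 C@3

Answer: x=16 y=15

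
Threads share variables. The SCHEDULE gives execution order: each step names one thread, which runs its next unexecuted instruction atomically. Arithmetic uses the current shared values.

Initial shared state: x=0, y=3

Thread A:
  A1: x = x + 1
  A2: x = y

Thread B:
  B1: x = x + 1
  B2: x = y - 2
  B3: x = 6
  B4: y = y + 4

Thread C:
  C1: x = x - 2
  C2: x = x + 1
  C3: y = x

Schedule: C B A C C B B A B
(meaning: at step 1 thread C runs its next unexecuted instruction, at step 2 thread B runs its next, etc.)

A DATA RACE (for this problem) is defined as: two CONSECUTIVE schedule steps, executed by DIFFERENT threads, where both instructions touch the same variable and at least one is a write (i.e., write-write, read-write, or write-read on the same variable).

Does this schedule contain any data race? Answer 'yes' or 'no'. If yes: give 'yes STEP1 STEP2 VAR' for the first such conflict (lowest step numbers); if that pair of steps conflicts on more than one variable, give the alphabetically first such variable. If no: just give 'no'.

Answer: yes 1 2 x

Derivation:
Steps 1,2: C(x = x - 2) vs B(x = x + 1). RACE on x (W-W).
Steps 2,3: B(x = x + 1) vs A(x = x + 1). RACE on x (W-W).
Steps 3,4: A(x = x + 1) vs C(x = x + 1). RACE on x (W-W).
Steps 4,5: same thread (C). No race.
Steps 5,6: C(y = x) vs B(x = y - 2). RACE on x (R-W), y (W-R). Multiple vars; alphabetically first is x.
Steps 6,7: same thread (B). No race.
Steps 7,8: B(x = 6) vs A(x = y). RACE on x (W-W).
Steps 8,9: A(x = y) vs B(y = y + 4). RACE on y (R-W).
First conflict at steps 1,2.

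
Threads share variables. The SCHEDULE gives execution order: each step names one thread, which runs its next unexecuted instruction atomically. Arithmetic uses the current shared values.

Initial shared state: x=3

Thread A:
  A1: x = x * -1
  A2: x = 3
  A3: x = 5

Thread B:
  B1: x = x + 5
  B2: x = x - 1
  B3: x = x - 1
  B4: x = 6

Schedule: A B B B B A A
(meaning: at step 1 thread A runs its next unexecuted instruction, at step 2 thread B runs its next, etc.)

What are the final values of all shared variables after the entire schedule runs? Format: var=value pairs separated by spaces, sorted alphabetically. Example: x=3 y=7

Answer: x=5

Derivation:
Step 1: thread A executes A1 (x = x * -1). Shared: x=-3. PCs: A@1 B@0
Step 2: thread B executes B1 (x = x + 5). Shared: x=2. PCs: A@1 B@1
Step 3: thread B executes B2 (x = x - 1). Shared: x=1. PCs: A@1 B@2
Step 4: thread B executes B3 (x = x - 1). Shared: x=0. PCs: A@1 B@3
Step 5: thread B executes B4 (x = 6). Shared: x=6. PCs: A@1 B@4
Step 6: thread A executes A2 (x = 3). Shared: x=3. PCs: A@2 B@4
Step 7: thread A executes A3 (x = 5). Shared: x=5. PCs: A@3 B@4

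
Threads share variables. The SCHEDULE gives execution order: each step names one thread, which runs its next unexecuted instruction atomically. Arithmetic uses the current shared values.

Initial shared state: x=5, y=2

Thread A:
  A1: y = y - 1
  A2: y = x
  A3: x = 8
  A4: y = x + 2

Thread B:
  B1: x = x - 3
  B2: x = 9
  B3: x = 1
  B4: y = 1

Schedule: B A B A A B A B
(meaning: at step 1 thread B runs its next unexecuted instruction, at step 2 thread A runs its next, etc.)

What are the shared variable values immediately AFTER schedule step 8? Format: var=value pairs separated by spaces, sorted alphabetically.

Answer: x=1 y=1

Derivation:
Step 1: thread B executes B1 (x = x - 3). Shared: x=2 y=2. PCs: A@0 B@1
Step 2: thread A executes A1 (y = y - 1). Shared: x=2 y=1. PCs: A@1 B@1
Step 3: thread B executes B2 (x = 9). Shared: x=9 y=1. PCs: A@1 B@2
Step 4: thread A executes A2 (y = x). Shared: x=9 y=9. PCs: A@2 B@2
Step 5: thread A executes A3 (x = 8). Shared: x=8 y=9. PCs: A@3 B@2
Step 6: thread B executes B3 (x = 1). Shared: x=1 y=9. PCs: A@3 B@3
Step 7: thread A executes A4 (y = x + 2). Shared: x=1 y=3. PCs: A@4 B@3
Step 8: thread B executes B4 (y = 1). Shared: x=1 y=1. PCs: A@4 B@4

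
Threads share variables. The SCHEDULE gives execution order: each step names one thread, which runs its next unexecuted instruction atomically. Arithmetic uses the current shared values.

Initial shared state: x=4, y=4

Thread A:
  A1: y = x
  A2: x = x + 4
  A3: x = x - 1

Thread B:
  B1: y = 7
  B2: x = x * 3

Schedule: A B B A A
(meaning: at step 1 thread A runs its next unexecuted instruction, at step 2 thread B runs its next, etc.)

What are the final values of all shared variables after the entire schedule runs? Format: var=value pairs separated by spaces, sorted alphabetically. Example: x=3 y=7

Answer: x=15 y=7

Derivation:
Step 1: thread A executes A1 (y = x). Shared: x=4 y=4. PCs: A@1 B@0
Step 2: thread B executes B1 (y = 7). Shared: x=4 y=7. PCs: A@1 B@1
Step 3: thread B executes B2 (x = x * 3). Shared: x=12 y=7. PCs: A@1 B@2
Step 4: thread A executes A2 (x = x + 4). Shared: x=16 y=7. PCs: A@2 B@2
Step 5: thread A executes A3 (x = x - 1). Shared: x=15 y=7. PCs: A@3 B@2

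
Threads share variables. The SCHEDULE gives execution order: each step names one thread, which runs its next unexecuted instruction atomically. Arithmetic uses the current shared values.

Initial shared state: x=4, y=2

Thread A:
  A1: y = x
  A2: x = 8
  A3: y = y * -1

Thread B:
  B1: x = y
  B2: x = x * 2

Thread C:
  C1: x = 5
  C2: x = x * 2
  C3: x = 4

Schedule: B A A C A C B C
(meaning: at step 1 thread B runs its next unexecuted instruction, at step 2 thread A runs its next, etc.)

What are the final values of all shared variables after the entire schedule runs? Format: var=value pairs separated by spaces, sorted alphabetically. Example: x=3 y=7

Step 1: thread B executes B1 (x = y). Shared: x=2 y=2. PCs: A@0 B@1 C@0
Step 2: thread A executes A1 (y = x). Shared: x=2 y=2. PCs: A@1 B@1 C@0
Step 3: thread A executes A2 (x = 8). Shared: x=8 y=2. PCs: A@2 B@1 C@0
Step 4: thread C executes C1 (x = 5). Shared: x=5 y=2. PCs: A@2 B@1 C@1
Step 5: thread A executes A3 (y = y * -1). Shared: x=5 y=-2. PCs: A@3 B@1 C@1
Step 6: thread C executes C2 (x = x * 2). Shared: x=10 y=-2. PCs: A@3 B@1 C@2
Step 7: thread B executes B2 (x = x * 2). Shared: x=20 y=-2. PCs: A@3 B@2 C@2
Step 8: thread C executes C3 (x = 4). Shared: x=4 y=-2. PCs: A@3 B@2 C@3

Answer: x=4 y=-2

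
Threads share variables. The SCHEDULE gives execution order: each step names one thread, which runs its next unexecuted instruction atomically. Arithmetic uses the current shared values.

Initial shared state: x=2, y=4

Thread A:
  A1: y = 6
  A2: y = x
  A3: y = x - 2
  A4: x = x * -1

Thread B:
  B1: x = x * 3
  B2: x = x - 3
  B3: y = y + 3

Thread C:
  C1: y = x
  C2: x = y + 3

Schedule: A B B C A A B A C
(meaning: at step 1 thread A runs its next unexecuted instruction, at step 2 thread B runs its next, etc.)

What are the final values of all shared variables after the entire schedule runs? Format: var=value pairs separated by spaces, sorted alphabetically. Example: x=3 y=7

Step 1: thread A executes A1 (y = 6). Shared: x=2 y=6. PCs: A@1 B@0 C@0
Step 2: thread B executes B1 (x = x * 3). Shared: x=6 y=6. PCs: A@1 B@1 C@0
Step 3: thread B executes B2 (x = x - 3). Shared: x=3 y=6. PCs: A@1 B@2 C@0
Step 4: thread C executes C1 (y = x). Shared: x=3 y=3. PCs: A@1 B@2 C@1
Step 5: thread A executes A2 (y = x). Shared: x=3 y=3. PCs: A@2 B@2 C@1
Step 6: thread A executes A3 (y = x - 2). Shared: x=3 y=1. PCs: A@3 B@2 C@1
Step 7: thread B executes B3 (y = y + 3). Shared: x=3 y=4. PCs: A@3 B@3 C@1
Step 8: thread A executes A4 (x = x * -1). Shared: x=-3 y=4. PCs: A@4 B@3 C@1
Step 9: thread C executes C2 (x = y + 3). Shared: x=7 y=4. PCs: A@4 B@3 C@2

Answer: x=7 y=4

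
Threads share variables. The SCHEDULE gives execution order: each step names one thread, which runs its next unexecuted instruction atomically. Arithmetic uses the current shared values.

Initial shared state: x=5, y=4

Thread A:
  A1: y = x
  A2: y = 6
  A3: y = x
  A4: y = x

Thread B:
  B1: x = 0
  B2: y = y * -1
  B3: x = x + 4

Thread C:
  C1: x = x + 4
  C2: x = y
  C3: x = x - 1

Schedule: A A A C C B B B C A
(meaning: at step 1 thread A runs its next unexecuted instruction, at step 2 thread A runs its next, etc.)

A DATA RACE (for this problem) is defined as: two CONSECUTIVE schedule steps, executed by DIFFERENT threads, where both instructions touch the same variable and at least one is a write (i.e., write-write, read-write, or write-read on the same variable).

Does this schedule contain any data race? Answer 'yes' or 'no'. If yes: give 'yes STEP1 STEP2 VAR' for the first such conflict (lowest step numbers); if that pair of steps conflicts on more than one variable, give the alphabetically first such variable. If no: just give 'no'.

Answer: yes 3 4 x

Derivation:
Steps 1,2: same thread (A). No race.
Steps 2,3: same thread (A). No race.
Steps 3,4: A(y = x) vs C(x = x + 4). RACE on x (R-W).
Steps 4,5: same thread (C). No race.
Steps 5,6: C(x = y) vs B(x = 0). RACE on x (W-W).
Steps 6,7: same thread (B). No race.
Steps 7,8: same thread (B). No race.
Steps 8,9: B(x = x + 4) vs C(x = x - 1). RACE on x (W-W).
Steps 9,10: C(x = x - 1) vs A(y = x). RACE on x (W-R).
First conflict at steps 3,4.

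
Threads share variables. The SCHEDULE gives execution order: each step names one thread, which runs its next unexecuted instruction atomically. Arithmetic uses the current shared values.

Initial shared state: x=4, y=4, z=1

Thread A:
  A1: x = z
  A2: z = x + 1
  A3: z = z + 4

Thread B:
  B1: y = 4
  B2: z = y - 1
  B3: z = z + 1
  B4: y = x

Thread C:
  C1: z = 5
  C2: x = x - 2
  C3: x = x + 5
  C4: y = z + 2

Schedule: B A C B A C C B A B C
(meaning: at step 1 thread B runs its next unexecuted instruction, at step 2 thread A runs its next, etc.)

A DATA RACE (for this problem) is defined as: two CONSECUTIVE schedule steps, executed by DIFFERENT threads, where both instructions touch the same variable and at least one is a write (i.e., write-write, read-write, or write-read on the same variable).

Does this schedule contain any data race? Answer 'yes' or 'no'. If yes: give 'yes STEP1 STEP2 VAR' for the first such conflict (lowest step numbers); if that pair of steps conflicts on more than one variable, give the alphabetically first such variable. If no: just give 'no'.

Answer: yes 2 3 z

Derivation:
Steps 1,2: B(r=-,w=y) vs A(r=z,w=x). No conflict.
Steps 2,3: A(x = z) vs C(z = 5). RACE on z (R-W).
Steps 3,4: C(z = 5) vs B(z = y - 1). RACE on z (W-W).
Steps 4,5: B(z = y - 1) vs A(z = x + 1). RACE on z (W-W).
Steps 5,6: A(z = x + 1) vs C(x = x - 2). RACE on x (R-W).
Steps 6,7: same thread (C). No race.
Steps 7,8: C(r=x,w=x) vs B(r=z,w=z). No conflict.
Steps 8,9: B(z = z + 1) vs A(z = z + 4). RACE on z (W-W).
Steps 9,10: A(r=z,w=z) vs B(r=x,w=y). No conflict.
Steps 10,11: B(y = x) vs C(y = z + 2). RACE on y (W-W).
First conflict at steps 2,3.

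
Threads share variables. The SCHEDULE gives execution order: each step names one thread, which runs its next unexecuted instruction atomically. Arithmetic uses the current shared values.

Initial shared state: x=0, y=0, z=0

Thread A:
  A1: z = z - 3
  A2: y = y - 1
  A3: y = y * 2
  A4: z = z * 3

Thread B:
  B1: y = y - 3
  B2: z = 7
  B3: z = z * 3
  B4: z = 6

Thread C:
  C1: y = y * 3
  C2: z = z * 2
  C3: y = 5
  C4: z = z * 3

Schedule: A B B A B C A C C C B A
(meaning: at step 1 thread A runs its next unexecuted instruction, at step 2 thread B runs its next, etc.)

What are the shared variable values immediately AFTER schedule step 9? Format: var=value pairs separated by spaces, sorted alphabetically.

Answer: x=0 y=5 z=42

Derivation:
Step 1: thread A executes A1 (z = z - 3). Shared: x=0 y=0 z=-3. PCs: A@1 B@0 C@0
Step 2: thread B executes B1 (y = y - 3). Shared: x=0 y=-3 z=-3. PCs: A@1 B@1 C@0
Step 3: thread B executes B2 (z = 7). Shared: x=0 y=-3 z=7. PCs: A@1 B@2 C@0
Step 4: thread A executes A2 (y = y - 1). Shared: x=0 y=-4 z=7. PCs: A@2 B@2 C@0
Step 5: thread B executes B3 (z = z * 3). Shared: x=0 y=-4 z=21. PCs: A@2 B@3 C@0
Step 6: thread C executes C1 (y = y * 3). Shared: x=0 y=-12 z=21. PCs: A@2 B@3 C@1
Step 7: thread A executes A3 (y = y * 2). Shared: x=0 y=-24 z=21. PCs: A@3 B@3 C@1
Step 8: thread C executes C2 (z = z * 2). Shared: x=0 y=-24 z=42. PCs: A@3 B@3 C@2
Step 9: thread C executes C3 (y = 5). Shared: x=0 y=5 z=42. PCs: A@3 B@3 C@3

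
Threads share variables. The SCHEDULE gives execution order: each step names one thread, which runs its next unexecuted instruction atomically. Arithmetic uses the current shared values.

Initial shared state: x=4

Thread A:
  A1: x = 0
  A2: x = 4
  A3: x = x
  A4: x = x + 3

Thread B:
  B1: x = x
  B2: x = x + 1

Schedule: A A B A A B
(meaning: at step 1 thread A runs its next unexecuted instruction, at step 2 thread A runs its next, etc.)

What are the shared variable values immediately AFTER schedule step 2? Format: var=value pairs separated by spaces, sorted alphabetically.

Answer: x=4

Derivation:
Step 1: thread A executes A1 (x = 0). Shared: x=0. PCs: A@1 B@0
Step 2: thread A executes A2 (x = 4). Shared: x=4. PCs: A@2 B@0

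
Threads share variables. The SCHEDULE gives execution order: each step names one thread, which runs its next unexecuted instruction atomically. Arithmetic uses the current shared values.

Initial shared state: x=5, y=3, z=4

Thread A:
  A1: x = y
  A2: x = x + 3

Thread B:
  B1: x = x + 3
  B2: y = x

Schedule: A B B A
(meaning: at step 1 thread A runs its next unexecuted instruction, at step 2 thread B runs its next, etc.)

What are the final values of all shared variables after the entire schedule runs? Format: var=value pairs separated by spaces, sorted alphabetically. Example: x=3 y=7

Answer: x=9 y=6 z=4

Derivation:
Step 1: thread A executes A1 (x = y). Shared: x=3 y=3 z=4. PCs: A@1 B@0
Step 2: thread B executes B1 (x = x + 3). Shared: x=6 y=3 z=4. PCs: A@1 B@1
Step 3: thread B executes B2 (y = x). Shared: x=6 y=6 z=4. PCs: A@1 B@2
Step 4: thread A executes A2 (x = x + 3). Shared: x=9 y=6 z=4. PCs: A@2 B@2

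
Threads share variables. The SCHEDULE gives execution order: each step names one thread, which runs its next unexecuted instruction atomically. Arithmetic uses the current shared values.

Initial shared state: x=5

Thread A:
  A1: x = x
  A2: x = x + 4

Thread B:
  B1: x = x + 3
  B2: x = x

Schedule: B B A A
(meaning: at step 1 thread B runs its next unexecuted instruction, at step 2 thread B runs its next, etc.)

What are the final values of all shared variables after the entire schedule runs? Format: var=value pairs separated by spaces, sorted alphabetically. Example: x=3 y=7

Answer: x=12

Derivation:
Step 1: thread B executes B1 (x = x + 3). Shared: x=8. PCs: A@0 B@1
Step 2: thread B executes B2 (x = x). Shared: x=8. PCs: A@0 B@2
Step 3: thread A executes A1 (x = x). Shared: x=8. PCs: A@1 B@2
Step 4: thread A executes A2 (x = x + 4). Shared: x=12. PCs: A@2 B@2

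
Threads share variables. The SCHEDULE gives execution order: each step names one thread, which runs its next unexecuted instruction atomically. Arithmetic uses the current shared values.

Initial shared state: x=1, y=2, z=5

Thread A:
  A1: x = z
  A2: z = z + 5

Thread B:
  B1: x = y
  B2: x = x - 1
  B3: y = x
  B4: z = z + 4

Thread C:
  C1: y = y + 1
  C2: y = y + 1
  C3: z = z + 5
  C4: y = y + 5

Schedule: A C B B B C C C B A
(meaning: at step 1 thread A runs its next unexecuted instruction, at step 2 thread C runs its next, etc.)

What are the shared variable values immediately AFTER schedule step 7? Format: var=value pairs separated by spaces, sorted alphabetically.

Answer: x=2 y=3 z=10

Derivation:
Step 1: thread A executes A1 (x = z). Shared: x=5 y=2 z=5. PCs: A@1 B@0 C@0
Step 2: thread C executes C1 (y = y + 1). Shared: x=5 y=3 z=5. PCs: A@1 B@0 C@1
Step 3: thread B executes B1 (x = y). Shared: x=3 y=3 z=5. PCs: A@1 B@1 C@1
Step 4: thread B executes B2 (x = x - 1). Shared: x=2 y=3 z=5. PCs: A@1 B@2 C@1
Step 5: thread B executes B3 (y = x). Shared: x=2 y=2 z=5. PCs: A@1 B@3 C@1
Step 6: thread C executes C2 (y = y + 1). Shared: x=2 y=3 z=5. PCs: A@1 B@3 C@2
Step 7: thread C executes C3 (z = z + 5). Shared: x=2 y=3 z=10. PCs: A@1 B@3 C@3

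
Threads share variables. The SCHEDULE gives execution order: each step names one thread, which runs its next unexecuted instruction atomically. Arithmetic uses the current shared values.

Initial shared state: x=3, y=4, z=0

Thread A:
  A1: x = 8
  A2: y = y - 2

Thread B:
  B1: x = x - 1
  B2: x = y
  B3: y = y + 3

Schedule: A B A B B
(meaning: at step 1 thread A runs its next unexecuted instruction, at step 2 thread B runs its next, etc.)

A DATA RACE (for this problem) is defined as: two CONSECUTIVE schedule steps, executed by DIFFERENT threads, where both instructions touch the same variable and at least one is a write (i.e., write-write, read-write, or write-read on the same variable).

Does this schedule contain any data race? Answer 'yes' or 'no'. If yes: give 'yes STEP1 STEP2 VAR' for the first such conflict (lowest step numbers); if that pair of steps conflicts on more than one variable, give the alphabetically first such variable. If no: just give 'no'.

Steps 1,2: A(x = 8) vs B(x = x - 1). RACE on x (W-W).
Steps 2,3: B(r=x,w=x) vs A(r=y,w=y). No conflict.
Steps 3,4: A(y = y - 2) vs B(x = y). RACE on y (W-R).
Steps 4,5: same thread (B). No race.
First conflict at steps 1,2.

Answer: yes 1 2 x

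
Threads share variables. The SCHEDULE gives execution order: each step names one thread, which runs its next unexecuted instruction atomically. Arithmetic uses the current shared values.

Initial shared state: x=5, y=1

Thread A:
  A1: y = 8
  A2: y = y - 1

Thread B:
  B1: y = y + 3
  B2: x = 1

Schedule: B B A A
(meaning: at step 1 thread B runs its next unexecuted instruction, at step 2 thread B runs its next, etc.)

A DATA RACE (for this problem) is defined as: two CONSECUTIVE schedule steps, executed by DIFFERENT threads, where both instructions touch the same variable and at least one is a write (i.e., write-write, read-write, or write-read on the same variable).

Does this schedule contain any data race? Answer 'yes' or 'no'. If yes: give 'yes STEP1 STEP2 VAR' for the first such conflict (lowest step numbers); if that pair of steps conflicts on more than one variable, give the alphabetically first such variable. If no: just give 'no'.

Steps 1,2: same thread (B). No race.
Steps 2,3: B(r=-,w=x) vs A(r=-,w=y). No conflict.
Steps 3,4: same thread (A). No race.

Answer: no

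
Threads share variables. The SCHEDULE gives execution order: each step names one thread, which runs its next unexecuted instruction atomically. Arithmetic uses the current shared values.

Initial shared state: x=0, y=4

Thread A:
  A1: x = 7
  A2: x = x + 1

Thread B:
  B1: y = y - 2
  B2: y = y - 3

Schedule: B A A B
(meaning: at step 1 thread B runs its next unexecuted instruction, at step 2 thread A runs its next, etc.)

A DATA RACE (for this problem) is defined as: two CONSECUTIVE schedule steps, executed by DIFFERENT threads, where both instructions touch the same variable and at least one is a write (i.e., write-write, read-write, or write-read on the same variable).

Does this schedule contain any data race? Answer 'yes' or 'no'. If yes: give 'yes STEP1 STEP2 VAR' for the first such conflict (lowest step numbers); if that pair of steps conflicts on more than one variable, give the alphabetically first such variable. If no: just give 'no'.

Answer: no

Derivation:
Steps 1,2: B(r=y,w=y) vs A(r=-,w=x). No conflict.
Steps 2,3: same thread (A). No race.
Steps 3,4: A(r=x,w=x) vs B(r=y,w=y). No conflict.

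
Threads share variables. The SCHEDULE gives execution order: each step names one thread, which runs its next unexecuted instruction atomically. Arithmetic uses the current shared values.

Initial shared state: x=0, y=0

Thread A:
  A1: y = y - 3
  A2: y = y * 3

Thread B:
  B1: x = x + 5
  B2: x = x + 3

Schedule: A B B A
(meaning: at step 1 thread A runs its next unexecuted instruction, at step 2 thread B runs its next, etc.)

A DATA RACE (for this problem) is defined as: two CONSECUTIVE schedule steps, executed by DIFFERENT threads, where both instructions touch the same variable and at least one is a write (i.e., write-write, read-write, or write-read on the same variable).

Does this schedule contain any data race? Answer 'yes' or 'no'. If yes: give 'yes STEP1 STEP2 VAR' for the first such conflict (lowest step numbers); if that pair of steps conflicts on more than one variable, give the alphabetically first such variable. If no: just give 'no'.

Steps 1,2: A(r=y,w=y) vs B(r=x,w=x). No conflict.
Steps 2,3: same thread (B). No race.
Steps 3,4: B(r=x,w=x) vs A(r=y,w=y). No conflict.

Answer: no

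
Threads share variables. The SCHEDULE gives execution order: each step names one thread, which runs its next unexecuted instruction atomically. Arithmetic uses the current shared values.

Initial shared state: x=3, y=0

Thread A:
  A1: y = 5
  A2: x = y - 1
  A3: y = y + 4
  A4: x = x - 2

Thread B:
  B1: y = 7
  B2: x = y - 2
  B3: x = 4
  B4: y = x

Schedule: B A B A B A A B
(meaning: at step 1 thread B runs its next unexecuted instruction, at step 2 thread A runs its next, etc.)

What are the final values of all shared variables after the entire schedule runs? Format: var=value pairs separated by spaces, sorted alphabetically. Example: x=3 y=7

Answer: x=2 y=2

Derivation:
Step 1: thread B executes B1 (y = 7). Shared: x=3 y=7. PCs: A@0 B@1
Step 2: thread A executes A1 (y = 5). Shared: x=3 y=5. PCs: A@1 B@1
Step 3: thread B executes B2 (x = y - 2). Shared: x=3 y=5. PCs: A@1 B@2
Step 4: thread A executes A2 (x = y - 1). Shared: x=4 y=5. PCs: A@2 B@2
Step 5: thread B executes B3 (x = 4). Shared: x=4 y=5. PCs: A@2 B@3
Step 6: thread A executes A3 (y = y + 4). Shared: x=4 y=9. PCs: A@3 B@3
Step 7: thread A executes A4 (x = x - 2). Shared: x=2 y=9. PCs: A@4 B@3
Step 8: thread B executes B4 (y = x). Shared: x=2 y=2. PCs: A@4 B@4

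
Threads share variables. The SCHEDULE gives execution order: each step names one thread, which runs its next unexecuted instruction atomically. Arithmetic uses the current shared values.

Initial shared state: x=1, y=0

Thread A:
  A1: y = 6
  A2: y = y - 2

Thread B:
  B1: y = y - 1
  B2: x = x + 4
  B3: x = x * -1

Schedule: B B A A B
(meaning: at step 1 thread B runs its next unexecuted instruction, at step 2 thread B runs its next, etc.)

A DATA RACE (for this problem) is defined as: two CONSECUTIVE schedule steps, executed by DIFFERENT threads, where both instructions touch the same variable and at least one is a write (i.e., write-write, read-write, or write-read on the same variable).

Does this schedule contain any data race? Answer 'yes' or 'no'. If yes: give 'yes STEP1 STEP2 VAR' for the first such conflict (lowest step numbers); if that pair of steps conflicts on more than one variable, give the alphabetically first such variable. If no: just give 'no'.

Steps 1,2: same thread (B). No race.
Steps 2,3: B(r=x,w=x) vs A(r=-,w=y). No conflict.
Steps 3,4: same thread (A). No race.
Steps 4,5: A(r=y,w=y) vs B(r=x,w=x). No conflict.

Answer: no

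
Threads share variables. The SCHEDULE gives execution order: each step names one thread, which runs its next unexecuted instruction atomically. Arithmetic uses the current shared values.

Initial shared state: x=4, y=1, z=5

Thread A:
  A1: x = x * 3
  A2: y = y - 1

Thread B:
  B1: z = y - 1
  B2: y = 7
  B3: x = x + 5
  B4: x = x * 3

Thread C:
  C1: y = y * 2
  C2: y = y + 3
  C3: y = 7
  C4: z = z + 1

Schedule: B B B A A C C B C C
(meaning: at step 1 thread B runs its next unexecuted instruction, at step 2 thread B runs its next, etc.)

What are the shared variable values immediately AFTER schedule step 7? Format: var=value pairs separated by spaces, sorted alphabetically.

Step 1: thread B executes B1 (z = y - 1). Shared: x=4 y=1 z=0. PCs: A@0 B@1 C@0
Step 2: thread B executes B2 (y = 7). Shared: x=4 y=7 z=0. PCs: A@0 B@2 C@0
Step 3: thread B executes B3 (x = x + 5). Shared: x=9 y=7 z=0. PCs: A@0 B@3 C@0
Step 4: thread A executes A1 (x = x * 3). Shared: x=27 y=7 z=0. PCs: A@1 B@3 C@0
Step 5: thread A executes A2 (y = y - 1). Shared: x=27 y=6 z=0. PCs: A@2 B@3 C@0
Step 6: thread C executes C1 (y = y * 2). Shared: x=27 y=12 z=0. PCs: A@2 B@3 C@1
Step 7: thread C executes C2 (y = y + 3). Shared: x=27 y=15 z=0. PCs: A@2 B@3 C@2

Answer: x=27 y=15 z=0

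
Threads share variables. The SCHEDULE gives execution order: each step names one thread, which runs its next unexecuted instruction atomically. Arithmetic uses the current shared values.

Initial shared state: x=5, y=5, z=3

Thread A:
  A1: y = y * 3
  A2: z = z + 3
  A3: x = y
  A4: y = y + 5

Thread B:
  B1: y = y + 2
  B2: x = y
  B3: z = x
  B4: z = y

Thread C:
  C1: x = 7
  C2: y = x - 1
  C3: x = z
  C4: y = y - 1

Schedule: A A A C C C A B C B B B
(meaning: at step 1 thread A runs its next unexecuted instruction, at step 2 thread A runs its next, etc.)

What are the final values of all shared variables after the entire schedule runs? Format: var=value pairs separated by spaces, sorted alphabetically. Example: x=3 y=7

Step 1: thread A executes A1 (y = y * 3). Shared: x=5 y=15 z=3. PCs: A@1 B@0 C@0
Step 2: thread A executes A2 (z = z + 3). Shared: x=5 y=15 z=6. PCs: A@2 B@0 C@0
Step 3: thread A executes A3 (x = y). Shared: x=15 y=15 z=6. PCs: A@3 B@0 C@0
Step 4: thread C executes C1 (x = 7). Shared: x=7 y=15 z=6. PCs: A@3 B@0 C@1
Step 5: thread C executes C2 (y = x - 1). Shared: x=7 y=6 z=6. PCs: A@3 B@0 C@2
Step 6: thread C executes C3 (x = z). Shared: x=6 y=6 z=6. PCs: A@3 B@0 C@3
Step 7: thread A executes A4 (y = y + 5). Shared: x=6 y=11 z=6. PCs: A@4 B@0 C@3
Step 8: thread B executes B1 (y = y + 2). Shared: x=6 y=13 z=6. PCs: A@4 B@1 C@3
Step 9: thread C executes C4 (y = y - 1). Shared: x=6 y=12 z=6. PCs: A@4 B@1 C@4
Step 10: thread B executes B2 (x = y). Shared: x=12 y=12 z=6. PCs: A@4 B@2 C@4
Step 11: thread B executes B3 (z = x). Shared: x=12 y=12 z=12. PCs: A@4 B@3 C@4
Step 12: thread B executes B4 (z = y). Shared: x=12 y=12 z=12. PCs: A@4 B@4 C@4

Answer: x=12 y=12 z=12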